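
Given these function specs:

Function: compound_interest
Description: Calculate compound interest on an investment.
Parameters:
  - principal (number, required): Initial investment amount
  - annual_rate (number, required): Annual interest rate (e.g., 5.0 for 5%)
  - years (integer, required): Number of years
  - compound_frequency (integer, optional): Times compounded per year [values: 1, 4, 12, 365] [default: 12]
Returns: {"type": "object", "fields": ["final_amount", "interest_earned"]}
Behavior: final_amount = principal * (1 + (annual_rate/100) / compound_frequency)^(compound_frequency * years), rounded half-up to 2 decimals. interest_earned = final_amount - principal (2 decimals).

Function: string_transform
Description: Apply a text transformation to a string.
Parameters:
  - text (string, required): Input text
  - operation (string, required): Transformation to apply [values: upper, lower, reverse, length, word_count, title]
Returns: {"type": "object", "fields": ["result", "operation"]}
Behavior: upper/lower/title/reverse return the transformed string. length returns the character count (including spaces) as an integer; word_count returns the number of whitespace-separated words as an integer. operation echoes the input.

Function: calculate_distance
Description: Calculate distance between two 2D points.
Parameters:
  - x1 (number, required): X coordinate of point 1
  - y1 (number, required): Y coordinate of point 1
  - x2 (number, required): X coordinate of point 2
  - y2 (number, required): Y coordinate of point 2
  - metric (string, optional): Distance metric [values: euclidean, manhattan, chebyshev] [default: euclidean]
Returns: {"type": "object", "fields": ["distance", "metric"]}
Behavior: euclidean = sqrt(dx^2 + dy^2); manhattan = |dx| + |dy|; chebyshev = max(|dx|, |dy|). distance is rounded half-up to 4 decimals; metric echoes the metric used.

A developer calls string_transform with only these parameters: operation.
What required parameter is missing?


Required parameters: text, operation
Provided: operation
Missing: text
text


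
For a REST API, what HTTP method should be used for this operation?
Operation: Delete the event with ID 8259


GET = read, POST = create, PUT = update/replace, DELETE = remove
This operation is a removal.
DELETE


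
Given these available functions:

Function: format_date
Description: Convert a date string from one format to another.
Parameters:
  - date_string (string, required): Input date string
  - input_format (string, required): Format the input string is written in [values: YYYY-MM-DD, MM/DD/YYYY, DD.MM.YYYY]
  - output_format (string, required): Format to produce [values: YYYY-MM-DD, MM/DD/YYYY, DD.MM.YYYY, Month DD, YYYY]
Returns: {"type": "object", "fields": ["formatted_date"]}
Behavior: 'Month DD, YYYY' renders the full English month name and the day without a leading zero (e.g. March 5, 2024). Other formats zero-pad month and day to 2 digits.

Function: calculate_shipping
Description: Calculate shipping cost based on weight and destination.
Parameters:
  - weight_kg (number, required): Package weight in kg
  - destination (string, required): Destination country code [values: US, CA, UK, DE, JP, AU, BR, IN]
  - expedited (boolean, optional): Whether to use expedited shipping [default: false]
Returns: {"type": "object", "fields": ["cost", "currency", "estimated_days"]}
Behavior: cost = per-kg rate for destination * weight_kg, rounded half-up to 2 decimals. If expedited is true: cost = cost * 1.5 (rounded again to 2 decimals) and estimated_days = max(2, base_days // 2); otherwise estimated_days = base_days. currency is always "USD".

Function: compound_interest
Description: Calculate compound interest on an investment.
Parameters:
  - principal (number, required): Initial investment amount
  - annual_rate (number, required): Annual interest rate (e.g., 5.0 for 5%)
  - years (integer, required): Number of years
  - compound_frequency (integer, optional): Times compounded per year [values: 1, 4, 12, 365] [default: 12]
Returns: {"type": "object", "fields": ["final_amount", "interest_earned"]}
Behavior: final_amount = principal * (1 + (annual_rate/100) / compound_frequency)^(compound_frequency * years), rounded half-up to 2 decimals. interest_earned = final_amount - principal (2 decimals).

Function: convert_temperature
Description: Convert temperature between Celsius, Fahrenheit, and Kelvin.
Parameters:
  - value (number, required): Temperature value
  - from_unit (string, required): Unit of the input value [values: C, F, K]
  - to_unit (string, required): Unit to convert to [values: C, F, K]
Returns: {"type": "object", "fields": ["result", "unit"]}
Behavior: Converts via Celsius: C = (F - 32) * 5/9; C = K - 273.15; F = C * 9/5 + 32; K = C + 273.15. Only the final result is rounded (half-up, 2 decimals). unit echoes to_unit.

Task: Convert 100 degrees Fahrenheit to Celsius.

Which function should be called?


The task needs a function whose description is: Convert temperature between Celsius, Fahrenheit, and Kelvin.
convert_temperature


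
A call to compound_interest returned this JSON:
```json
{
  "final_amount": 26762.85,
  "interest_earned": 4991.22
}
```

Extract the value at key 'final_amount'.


26762.85


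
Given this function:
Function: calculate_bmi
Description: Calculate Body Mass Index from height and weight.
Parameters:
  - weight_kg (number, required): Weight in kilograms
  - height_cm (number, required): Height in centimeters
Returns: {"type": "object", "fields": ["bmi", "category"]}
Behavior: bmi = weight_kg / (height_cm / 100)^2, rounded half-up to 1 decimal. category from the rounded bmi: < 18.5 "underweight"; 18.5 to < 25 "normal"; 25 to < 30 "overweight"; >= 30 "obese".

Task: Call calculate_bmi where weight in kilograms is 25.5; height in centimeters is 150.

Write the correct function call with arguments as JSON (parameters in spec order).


Mapping each described value to its parameter name:
  'Weight in kilograms' -> weight_kg = 25.5
  'Height in centimeters' -> height_cm = 150
calculate_bmi({"weight_kg": 25.5, "height_cm": 150})


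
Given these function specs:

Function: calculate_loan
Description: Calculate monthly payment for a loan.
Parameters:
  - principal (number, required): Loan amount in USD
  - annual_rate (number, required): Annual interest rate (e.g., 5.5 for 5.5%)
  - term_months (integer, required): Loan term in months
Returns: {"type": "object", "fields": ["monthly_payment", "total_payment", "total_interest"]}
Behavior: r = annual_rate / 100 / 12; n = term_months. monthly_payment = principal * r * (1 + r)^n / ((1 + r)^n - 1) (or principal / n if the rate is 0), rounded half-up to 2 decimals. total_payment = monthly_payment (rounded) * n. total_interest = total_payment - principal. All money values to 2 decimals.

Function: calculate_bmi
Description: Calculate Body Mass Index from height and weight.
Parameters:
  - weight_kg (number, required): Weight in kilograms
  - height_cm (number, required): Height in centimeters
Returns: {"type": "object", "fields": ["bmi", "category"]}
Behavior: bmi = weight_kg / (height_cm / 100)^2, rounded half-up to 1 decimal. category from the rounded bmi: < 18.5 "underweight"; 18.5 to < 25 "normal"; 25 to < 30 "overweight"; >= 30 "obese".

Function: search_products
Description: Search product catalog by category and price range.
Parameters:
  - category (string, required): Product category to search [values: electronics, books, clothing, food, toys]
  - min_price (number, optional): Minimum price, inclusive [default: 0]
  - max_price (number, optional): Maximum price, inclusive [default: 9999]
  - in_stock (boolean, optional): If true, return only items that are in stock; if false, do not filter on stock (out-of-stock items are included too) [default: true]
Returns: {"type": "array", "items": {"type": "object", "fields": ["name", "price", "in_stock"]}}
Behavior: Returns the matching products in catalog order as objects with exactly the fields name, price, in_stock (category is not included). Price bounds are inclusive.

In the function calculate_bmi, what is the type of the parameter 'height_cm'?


The calculate_bmi spec declares:
  - height_cm (number, required): Height in centimeters
Type:
number


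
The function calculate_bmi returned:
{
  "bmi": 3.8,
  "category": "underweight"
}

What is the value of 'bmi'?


3.8


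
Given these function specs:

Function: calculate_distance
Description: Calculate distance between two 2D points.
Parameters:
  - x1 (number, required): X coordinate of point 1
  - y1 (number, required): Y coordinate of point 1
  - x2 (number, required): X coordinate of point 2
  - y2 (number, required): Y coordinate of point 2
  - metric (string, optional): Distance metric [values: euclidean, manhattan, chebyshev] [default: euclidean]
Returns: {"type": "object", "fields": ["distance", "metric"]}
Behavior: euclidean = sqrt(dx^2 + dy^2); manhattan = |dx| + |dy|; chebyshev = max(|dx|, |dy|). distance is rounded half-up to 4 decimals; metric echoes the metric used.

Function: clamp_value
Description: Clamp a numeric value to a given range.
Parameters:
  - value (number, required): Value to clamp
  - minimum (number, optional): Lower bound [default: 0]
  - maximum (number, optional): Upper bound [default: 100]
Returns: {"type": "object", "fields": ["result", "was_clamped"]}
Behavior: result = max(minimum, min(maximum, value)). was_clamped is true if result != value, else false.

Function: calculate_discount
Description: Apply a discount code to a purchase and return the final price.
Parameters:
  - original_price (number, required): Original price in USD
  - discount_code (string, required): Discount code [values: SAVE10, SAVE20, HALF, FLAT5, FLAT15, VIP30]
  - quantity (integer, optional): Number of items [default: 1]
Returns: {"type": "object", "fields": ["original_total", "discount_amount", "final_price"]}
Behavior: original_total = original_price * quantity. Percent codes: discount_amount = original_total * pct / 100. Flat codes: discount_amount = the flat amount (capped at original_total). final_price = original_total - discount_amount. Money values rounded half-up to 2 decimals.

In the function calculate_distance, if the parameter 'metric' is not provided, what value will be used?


The calculate_distance spec declares:
  - metric (string, optional): Distance metric [values: euclidean, manhattan, chebyshev] [default: euclidean]
Default:
euclidean


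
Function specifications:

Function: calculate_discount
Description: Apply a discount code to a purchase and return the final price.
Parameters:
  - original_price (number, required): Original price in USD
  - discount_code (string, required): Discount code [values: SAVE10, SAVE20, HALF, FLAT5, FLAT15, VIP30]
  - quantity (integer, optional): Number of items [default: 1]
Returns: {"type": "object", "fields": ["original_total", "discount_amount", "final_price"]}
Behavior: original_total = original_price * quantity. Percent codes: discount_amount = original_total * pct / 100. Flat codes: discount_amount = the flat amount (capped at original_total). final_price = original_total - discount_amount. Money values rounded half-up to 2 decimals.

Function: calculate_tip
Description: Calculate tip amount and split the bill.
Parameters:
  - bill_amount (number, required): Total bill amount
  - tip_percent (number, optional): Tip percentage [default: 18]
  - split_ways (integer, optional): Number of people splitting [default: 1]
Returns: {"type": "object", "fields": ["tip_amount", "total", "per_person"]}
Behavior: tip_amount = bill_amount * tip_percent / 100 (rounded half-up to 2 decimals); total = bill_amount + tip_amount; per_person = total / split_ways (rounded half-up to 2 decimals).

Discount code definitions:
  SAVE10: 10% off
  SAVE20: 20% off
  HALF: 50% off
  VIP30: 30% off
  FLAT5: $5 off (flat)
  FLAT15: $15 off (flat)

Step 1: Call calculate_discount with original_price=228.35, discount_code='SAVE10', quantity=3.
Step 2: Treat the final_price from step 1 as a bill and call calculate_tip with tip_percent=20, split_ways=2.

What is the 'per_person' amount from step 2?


Step 1: calculate_discount(original_price=228.35, discount_code=SAVE10, quantity=3)
  original_total = 228.35 * 3 = 685.05
  SAVE10 = 10% off: discount_amount = 685.05 * 10/100 = 68.505 -> 68.51
  final_price = 685.05 - 68.51 = 616.54
  -> final_price = 616.54
Step 2: calculate_tip(bill_amount=616.54, tip_percent=20, split_ways=2)
  tip_amount = 616.54 * 20/100 = 123.308 -> 123.31
  total = 616.54 + 123.31 = 739.85
  per_person = 739.85 / 2 = 369.925 -> 369.93
  -> per_person = 369.93
$369.93


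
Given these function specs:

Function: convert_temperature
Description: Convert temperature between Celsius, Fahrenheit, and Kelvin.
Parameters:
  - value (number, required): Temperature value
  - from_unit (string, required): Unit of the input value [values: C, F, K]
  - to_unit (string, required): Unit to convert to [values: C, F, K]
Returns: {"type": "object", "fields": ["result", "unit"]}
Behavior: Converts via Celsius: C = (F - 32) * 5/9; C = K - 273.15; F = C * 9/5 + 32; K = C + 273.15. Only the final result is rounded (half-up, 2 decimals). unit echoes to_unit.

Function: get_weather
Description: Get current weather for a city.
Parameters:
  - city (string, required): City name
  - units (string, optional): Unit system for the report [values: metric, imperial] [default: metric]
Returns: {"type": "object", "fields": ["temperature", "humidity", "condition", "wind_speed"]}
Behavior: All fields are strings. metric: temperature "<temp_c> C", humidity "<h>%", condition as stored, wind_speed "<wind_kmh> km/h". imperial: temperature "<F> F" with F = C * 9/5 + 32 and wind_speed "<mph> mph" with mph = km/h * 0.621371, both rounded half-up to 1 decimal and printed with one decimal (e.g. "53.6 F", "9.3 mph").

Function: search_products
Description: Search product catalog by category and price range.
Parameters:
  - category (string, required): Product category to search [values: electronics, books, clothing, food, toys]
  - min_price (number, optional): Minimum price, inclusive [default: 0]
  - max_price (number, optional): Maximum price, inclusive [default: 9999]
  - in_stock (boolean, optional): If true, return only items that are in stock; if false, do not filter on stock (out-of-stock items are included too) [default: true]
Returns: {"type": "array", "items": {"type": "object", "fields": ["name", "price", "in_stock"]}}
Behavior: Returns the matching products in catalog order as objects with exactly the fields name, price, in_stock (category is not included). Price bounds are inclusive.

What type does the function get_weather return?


The get_weather spec declares Returns: {"type": "object", "fields": ["temperature", "humidity", "condition", "wind_speed"]}
Type:
object


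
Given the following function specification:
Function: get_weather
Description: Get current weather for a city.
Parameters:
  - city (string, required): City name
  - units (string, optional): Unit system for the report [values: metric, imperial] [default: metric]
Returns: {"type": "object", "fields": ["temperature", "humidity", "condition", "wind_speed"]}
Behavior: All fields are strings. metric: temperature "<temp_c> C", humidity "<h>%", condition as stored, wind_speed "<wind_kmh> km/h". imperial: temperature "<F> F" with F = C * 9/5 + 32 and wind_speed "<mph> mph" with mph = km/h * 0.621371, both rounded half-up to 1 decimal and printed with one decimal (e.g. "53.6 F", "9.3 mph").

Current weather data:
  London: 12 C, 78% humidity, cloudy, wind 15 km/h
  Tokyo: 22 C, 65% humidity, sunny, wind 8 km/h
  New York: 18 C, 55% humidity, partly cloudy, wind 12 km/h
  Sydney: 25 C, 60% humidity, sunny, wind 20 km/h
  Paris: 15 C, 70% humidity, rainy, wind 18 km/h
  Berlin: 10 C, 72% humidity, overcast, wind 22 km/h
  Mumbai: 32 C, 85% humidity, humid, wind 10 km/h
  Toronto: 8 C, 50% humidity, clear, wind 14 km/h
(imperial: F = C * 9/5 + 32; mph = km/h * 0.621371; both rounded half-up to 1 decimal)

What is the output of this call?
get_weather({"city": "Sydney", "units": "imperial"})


Sydney record: 25 C, 60%, sunny, 20 km/h
imperial: temperature = 25 * 9/5 + 32 = 77 -> 77.0 F
imperial: wind_speed = 20 * 0.621371 = 12.42742 -> 12.4 mph
Output:
{"temperature": "77.0 F", "humidity": "60%", "condition": "sunny", "wind_speed": "12.4 mph"}


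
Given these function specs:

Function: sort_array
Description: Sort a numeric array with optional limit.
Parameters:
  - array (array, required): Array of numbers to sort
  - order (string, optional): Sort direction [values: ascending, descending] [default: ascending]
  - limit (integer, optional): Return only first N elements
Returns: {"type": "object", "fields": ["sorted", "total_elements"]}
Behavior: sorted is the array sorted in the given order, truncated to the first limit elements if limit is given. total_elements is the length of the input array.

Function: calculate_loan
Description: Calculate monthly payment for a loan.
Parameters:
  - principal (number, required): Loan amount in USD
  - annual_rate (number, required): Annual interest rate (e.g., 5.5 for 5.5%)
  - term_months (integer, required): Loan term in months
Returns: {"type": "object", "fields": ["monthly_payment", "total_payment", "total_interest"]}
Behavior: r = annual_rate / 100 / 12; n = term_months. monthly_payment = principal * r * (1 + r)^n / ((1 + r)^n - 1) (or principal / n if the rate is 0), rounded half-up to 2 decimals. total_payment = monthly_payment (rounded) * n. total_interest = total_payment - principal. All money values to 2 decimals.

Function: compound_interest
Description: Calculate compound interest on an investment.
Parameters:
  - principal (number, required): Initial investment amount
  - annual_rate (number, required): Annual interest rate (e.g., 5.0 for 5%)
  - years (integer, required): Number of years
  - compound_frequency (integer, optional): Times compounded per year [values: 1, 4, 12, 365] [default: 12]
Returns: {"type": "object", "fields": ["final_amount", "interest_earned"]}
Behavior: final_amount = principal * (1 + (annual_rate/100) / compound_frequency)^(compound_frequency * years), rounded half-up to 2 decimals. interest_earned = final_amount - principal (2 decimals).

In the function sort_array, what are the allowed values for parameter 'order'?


The sort_array spec declares:
  - order (string, optional): Sort direction [values: ascending, descending] [default: ascending]
Allowed values:
ascending, descending


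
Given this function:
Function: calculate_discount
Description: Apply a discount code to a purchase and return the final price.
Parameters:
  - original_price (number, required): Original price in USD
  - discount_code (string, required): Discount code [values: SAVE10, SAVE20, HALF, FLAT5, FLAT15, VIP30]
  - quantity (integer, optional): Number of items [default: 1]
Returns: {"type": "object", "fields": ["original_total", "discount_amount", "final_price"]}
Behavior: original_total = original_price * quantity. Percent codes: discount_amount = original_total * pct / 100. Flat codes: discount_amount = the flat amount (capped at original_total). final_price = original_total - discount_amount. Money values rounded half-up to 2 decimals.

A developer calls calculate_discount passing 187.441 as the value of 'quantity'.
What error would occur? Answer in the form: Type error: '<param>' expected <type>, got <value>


Spec: 'quantity' is declared as integer; 187.441 is a non-integer number.
Type error: 'quantity' expected integer, got 187.441


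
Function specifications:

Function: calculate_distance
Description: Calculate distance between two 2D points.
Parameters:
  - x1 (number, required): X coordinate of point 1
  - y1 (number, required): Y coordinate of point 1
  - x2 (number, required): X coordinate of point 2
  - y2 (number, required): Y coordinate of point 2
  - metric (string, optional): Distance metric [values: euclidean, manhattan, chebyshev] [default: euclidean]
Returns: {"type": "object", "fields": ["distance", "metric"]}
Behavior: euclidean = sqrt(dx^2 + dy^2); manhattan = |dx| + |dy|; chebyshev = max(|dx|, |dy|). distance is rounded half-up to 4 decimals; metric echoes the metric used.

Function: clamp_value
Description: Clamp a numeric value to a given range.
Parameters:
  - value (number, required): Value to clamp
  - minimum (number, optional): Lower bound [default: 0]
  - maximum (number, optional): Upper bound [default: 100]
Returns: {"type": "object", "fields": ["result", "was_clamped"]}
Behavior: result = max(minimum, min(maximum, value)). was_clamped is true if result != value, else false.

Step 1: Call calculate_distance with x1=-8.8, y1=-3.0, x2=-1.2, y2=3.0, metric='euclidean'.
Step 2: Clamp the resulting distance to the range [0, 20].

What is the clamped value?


Step 1: calculate_distance (euclidean)
  |dx| = |-1.2 - -8.8| = 7.6; |dy| = |3 - -3| = 6
  euclidean: sqrt(7.6^2 + 6^2) = sqrt(93.76) = 9.682975
  Round to 4 decimals: 9.683
  -> distance = 9.683
Step 2: clamp_value(value=9.683, minimum=0, maximum=20)
  result = max(0, min(20, 9.683)) = max(0, 9.683) = 9.683
  was_clamped = (9.683 != 9.683) = false
  -> result = 9.683
9.683


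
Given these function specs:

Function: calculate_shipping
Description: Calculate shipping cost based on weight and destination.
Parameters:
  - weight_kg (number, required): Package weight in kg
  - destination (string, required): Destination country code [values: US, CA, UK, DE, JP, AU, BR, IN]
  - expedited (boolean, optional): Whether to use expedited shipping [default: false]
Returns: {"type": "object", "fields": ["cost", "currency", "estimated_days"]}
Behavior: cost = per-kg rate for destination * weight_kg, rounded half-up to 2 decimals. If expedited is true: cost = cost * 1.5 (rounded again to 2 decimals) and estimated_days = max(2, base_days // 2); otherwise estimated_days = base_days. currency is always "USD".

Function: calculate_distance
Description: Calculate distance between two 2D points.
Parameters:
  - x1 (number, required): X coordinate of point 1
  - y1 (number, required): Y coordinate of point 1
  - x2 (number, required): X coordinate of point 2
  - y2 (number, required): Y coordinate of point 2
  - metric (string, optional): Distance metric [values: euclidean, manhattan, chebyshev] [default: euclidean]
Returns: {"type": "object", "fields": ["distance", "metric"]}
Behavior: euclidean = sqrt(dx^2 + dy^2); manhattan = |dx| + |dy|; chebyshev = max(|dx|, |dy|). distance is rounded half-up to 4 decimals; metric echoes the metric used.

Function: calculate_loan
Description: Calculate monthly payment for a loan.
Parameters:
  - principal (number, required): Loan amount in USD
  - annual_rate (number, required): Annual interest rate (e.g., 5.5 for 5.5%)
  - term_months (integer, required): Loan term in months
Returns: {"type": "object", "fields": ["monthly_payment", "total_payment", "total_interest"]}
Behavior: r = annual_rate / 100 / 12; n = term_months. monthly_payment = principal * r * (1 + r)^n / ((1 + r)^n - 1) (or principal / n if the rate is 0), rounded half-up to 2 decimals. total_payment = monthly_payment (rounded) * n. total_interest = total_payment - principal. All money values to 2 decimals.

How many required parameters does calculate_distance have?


Parameters of calculate_distance: x1 (required), y1 (required), x2 (required), y2 (required), metric (optional)
Required count:
4


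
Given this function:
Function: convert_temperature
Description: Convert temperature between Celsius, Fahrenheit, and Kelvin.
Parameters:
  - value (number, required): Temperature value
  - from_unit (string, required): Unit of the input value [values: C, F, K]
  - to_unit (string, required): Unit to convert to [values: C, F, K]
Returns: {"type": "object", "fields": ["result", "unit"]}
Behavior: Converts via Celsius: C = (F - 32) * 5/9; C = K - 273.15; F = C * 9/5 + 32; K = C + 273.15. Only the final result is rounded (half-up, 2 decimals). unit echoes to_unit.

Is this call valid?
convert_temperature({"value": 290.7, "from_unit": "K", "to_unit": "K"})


Checking all required parameters present and types match... All valid.
Valid


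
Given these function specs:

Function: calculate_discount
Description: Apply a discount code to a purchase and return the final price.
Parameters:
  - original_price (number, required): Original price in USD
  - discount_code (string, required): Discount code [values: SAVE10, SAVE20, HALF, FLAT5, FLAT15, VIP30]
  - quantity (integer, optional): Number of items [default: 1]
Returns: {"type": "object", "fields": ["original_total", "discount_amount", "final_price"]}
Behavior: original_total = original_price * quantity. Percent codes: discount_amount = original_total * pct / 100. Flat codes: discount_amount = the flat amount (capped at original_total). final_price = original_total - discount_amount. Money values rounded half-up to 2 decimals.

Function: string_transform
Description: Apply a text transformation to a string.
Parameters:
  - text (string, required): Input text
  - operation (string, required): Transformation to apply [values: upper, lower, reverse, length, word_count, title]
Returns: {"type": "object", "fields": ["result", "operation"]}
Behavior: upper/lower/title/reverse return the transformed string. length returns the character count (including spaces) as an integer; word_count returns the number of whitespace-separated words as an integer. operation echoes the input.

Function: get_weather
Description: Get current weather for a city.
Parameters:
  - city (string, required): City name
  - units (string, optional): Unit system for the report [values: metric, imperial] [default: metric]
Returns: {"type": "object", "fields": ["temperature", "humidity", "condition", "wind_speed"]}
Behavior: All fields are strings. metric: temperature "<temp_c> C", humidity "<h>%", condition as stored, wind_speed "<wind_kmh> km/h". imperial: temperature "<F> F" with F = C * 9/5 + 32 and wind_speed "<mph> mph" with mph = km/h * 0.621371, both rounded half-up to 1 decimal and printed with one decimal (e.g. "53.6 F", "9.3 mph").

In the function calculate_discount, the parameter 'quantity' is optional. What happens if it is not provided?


The calculate_discount spec declares:
  - quantity (integer, optional): Number of items [default: 1]
It defaults to 1


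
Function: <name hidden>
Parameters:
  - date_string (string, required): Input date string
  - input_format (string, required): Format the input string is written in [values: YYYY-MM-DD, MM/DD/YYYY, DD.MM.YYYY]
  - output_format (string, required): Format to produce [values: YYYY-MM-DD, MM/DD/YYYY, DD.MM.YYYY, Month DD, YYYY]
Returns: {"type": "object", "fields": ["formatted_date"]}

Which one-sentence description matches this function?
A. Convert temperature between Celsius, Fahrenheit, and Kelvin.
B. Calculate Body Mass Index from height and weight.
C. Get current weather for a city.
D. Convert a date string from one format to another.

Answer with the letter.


Parameters date_string, input_format, output_format and return ["formatted_date"] fit: Convert a date string from one format to another.
D


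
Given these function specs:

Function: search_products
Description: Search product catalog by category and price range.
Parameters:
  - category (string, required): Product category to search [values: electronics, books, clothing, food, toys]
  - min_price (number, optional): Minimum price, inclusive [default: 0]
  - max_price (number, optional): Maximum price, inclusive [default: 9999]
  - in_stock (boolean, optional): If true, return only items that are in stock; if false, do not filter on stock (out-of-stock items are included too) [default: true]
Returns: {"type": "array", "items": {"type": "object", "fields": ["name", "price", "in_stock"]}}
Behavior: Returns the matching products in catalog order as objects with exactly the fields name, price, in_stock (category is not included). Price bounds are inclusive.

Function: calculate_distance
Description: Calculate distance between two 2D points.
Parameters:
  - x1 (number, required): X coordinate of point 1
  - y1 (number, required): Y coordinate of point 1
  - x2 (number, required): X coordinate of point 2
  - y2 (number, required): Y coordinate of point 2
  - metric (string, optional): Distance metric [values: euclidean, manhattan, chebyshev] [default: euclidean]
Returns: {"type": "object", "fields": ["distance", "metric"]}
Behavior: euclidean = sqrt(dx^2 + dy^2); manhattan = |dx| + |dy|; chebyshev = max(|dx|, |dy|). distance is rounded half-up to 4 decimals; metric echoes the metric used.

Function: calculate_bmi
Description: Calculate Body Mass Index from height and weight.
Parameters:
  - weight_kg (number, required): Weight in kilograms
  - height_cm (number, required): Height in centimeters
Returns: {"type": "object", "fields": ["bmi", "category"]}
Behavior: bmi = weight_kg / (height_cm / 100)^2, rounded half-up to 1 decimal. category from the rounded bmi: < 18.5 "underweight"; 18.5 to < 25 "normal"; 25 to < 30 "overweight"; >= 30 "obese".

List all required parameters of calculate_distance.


Parameters of calculate_distance and their required/optional flag:
  x1: required
  y1: required
  x2: required
  y2: required
  metric: optional
x1, x2, y1, y2


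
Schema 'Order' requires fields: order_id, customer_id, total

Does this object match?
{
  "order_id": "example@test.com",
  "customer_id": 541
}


Checking required fields...
Missing: total
Invalid - missing required field 'total'


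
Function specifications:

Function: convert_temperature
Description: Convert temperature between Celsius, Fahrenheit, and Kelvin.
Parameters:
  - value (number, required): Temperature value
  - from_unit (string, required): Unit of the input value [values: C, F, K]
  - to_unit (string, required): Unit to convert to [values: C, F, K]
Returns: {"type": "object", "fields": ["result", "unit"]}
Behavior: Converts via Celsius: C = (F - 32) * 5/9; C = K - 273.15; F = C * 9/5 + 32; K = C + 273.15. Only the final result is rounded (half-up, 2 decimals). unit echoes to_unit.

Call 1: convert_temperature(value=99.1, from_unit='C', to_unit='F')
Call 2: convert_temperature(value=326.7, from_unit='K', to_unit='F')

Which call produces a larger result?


Call 1:
  Input already in C: 99.1
  To F: 99.1 * 9/5 + 32 = 210.38
  Round to 2 decimals: 210.38
  -> 210.38 F
Call 2:
  To C: 326.7 - 273.15 = 53.55
  To F: 53.55 * 9/5 + 32 = 128.39
  Round to 2 decimals: 128.39
  -> 128.39 F
Call 1 (210.38 F)


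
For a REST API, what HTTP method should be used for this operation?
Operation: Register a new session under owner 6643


GET = read, POST = create, PUT = update/replace, DELETE = remove
This operation is a create.
POST


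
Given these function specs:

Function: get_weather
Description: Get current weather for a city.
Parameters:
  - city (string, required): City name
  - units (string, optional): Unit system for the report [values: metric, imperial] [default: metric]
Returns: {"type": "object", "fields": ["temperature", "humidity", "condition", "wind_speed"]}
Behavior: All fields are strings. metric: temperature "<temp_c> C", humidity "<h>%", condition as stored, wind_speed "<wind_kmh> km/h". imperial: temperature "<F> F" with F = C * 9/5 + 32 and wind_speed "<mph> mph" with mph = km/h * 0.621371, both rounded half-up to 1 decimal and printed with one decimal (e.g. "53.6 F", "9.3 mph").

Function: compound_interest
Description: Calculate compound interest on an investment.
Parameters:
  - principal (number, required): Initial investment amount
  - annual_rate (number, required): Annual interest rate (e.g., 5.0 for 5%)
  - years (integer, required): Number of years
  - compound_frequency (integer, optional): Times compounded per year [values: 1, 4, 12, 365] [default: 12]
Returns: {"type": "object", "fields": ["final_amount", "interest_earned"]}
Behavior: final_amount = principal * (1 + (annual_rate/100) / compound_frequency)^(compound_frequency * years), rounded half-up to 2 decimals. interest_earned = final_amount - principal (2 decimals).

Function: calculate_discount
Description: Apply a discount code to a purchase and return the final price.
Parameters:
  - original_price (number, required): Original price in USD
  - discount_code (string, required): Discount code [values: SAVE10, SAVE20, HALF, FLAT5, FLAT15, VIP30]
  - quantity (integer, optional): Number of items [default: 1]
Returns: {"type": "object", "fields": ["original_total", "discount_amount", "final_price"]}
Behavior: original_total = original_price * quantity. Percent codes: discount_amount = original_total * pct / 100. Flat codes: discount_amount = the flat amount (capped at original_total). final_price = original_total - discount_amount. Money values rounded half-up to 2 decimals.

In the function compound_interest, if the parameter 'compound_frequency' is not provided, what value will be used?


The compound_interest spec declares:
  - compound_frequency (integer, optional): Times compounded per year [values: 1, 4, 12, 365] [default: 12]
Default:
12


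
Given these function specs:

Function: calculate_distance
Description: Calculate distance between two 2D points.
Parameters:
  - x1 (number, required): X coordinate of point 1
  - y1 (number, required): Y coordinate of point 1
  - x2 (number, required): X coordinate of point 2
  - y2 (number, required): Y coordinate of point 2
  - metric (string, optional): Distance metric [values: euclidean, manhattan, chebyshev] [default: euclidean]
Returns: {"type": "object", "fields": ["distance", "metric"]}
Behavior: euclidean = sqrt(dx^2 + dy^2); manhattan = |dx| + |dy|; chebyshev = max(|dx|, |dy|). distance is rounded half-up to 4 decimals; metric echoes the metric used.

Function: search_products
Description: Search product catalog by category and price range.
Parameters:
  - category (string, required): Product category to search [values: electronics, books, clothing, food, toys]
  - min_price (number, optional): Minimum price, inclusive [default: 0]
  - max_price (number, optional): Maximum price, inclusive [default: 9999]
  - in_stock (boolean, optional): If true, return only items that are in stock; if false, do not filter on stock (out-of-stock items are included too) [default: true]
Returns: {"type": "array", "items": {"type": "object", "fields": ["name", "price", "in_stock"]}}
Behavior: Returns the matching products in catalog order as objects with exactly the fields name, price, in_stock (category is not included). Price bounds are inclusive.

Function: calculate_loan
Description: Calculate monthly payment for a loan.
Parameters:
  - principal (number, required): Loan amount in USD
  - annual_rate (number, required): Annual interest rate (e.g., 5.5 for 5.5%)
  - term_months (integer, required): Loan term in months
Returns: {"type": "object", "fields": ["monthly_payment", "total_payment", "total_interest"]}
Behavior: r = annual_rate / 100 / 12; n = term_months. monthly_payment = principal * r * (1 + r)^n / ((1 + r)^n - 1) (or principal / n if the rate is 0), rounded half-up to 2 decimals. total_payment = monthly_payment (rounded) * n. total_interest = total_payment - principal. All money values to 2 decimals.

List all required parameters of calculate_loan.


Parameters of calculate_loan and their required/optional flag:
  principal: required
  annual_rate: required
  term_months: required
annual_rate, principal, term_months


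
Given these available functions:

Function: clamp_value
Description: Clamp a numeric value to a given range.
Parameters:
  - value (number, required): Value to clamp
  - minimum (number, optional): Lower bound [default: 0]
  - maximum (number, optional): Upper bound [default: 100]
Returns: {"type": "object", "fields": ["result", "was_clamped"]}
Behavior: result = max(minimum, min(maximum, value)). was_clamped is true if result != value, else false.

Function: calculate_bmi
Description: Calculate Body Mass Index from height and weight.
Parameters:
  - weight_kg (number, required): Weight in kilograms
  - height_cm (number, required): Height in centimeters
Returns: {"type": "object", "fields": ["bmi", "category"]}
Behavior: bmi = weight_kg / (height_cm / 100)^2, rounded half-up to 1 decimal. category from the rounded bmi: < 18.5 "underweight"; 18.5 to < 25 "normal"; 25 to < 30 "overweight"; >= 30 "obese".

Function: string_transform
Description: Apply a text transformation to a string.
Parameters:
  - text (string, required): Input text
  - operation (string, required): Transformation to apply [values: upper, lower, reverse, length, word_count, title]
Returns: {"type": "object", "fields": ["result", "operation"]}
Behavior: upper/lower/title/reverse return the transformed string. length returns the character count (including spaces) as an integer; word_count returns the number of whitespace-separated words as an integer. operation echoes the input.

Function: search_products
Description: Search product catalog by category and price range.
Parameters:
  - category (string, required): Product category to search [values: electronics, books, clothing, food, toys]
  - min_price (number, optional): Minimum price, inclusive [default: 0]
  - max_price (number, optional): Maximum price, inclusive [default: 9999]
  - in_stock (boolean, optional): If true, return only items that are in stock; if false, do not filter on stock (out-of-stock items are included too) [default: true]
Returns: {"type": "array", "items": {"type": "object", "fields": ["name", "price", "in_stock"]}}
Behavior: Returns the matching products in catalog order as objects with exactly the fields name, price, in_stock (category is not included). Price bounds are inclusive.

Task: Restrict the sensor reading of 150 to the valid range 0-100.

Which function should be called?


The task needs a function whose description is: Clamp a numeric value to a given range.
clamp_value


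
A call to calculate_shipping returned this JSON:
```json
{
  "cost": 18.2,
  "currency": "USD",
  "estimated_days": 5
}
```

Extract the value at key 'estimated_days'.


5


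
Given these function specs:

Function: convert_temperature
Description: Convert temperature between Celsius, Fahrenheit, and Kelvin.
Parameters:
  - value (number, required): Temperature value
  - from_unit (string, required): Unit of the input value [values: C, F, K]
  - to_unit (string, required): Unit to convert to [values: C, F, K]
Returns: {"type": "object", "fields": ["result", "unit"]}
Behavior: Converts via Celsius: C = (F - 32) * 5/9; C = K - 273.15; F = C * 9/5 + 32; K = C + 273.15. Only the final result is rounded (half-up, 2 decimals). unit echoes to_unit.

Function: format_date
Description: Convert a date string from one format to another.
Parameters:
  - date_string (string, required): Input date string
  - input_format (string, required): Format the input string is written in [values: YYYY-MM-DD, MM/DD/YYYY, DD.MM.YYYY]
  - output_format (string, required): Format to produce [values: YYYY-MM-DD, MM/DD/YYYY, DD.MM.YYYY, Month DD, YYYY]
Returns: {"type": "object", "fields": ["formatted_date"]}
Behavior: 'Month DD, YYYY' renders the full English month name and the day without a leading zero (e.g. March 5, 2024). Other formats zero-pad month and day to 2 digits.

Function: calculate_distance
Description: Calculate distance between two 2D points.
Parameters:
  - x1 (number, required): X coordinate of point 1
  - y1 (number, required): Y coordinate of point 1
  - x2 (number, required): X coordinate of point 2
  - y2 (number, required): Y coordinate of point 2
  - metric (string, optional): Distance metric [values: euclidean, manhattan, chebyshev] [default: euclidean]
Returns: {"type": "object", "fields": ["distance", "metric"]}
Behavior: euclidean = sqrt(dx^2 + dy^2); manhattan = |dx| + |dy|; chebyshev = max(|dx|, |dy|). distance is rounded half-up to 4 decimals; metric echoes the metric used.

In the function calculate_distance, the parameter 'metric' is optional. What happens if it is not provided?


The calculate_distance spec declares:
  - metric (string, optional): Distance metric [values: euclidean, manhattan, chebyshev] [default: euclidean]
It defaults to euclidean


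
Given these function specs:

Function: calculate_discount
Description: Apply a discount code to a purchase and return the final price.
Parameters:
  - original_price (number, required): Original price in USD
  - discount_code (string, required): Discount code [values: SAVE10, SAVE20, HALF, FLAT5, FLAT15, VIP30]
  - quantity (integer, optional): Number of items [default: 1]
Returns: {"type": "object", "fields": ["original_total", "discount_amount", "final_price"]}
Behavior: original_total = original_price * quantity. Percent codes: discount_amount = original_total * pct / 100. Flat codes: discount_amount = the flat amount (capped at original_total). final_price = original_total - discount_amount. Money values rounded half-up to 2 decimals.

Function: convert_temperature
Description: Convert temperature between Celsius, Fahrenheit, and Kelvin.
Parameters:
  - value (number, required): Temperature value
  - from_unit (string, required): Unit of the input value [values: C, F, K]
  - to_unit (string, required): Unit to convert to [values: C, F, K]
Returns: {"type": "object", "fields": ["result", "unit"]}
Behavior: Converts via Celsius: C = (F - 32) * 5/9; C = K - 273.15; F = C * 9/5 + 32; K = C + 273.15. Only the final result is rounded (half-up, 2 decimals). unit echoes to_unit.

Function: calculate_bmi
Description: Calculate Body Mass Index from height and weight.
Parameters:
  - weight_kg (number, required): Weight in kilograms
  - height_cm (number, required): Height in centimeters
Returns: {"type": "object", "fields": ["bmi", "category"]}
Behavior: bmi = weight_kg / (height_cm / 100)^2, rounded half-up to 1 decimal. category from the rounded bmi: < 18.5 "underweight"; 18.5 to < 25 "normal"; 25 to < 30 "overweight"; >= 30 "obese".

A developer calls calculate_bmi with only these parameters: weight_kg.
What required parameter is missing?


Required parameters: weight_kg, height_cm
Provided: weight_kg
Missing: height_cm
height_cm
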